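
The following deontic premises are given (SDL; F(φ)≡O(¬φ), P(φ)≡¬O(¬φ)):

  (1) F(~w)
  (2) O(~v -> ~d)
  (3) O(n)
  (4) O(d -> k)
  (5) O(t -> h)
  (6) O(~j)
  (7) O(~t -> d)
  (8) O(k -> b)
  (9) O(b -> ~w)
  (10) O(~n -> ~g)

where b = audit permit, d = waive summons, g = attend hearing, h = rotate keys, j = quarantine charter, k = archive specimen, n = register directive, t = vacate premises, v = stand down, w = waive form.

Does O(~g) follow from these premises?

No

Premise 10 is O(~n -> ~g), but O(~n) is not derivable from the premises, so it does not yield O(~g).
No other premise forces O(~g). An ideal world satisfying every premise can still have ~g false, so O(~g) is not derivable.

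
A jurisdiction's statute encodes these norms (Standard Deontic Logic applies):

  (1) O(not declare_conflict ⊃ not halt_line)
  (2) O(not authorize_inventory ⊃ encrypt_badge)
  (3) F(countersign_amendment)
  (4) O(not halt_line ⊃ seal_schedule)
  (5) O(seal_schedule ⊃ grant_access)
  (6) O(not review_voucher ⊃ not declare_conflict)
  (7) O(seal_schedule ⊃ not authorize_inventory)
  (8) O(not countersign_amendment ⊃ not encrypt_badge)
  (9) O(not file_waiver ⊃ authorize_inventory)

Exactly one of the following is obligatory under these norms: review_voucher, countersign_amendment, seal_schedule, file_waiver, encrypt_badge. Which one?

Premise 3 is F(countersign_amendment), i.e. O(not countersign_amendment).
With premise 8, O(not countersign_amendment ⊃ not encrypt_badge), the K-axiom yields O(not encrypt_badge).
The contrapositive of premise 2 (O(not authorize_inventory ⊃ encrypt_badge)) is O(not encrypt_badge ⊃ authorize_inventory), and O(not encrypt_badge) is already established, so O(authorize_inventory).
Premise 7, O(seal_schedule ⊃ not authorize_inventory), contraposes to O(authorize_inventory ⊃ not seal_schedule); with O(authorize_inventory) we get O(not seal_schedule).
Premise 4 is O(not halt_line ⊃ seal_schedule); contrapositively O(not seal_schedule ⊃ halt_line). Since O(not seal_schedule) holds, K gives O(halt_line).
Premise 1 is O(not declare_conflict ⊃ not halt_line); contrapositively O(halt_line ⊃ declare_conflict). Since O(halt_line) holds, K gives O(declare_conflict).
The contrapositive of premise 6 (O(not review_voucher ⊃ not declare_conflict)) is O(declare_conflict ⊃ review_voucher), and O(declare_conflict) is already established, so O(review_voucher).
So O(review_voucher) holds — review_voucher is obligatory. None of the other listed options is made obligatory by any chain of premises.

review_voucher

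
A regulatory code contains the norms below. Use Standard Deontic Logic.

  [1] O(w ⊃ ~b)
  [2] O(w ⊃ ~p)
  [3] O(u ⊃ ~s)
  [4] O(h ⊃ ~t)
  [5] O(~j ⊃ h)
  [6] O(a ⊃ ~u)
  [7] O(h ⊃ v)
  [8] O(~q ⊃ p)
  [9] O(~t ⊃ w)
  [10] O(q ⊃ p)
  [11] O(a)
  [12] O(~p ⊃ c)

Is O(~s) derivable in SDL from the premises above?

Premise 3 is O(u ⊃ ~s), but O(u) is not derivable from the premises, so it does not yield O(~s).
No other premise forces O(~s). An ideal world satisfying every premise can still have ~s false, so O(~s) is not derivable.

No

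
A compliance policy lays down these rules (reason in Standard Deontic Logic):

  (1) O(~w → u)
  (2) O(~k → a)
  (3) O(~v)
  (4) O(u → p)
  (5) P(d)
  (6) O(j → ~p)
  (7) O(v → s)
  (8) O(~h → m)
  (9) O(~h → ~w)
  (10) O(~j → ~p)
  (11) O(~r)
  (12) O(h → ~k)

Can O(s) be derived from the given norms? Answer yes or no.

No

Premise 7 is O(v → s), but O(v) is not derivable from the premises, so it does not yield O(s).
No other premise forces O(s). An ideal world satisfying every premise can still have s false, so O(s) is not derivable.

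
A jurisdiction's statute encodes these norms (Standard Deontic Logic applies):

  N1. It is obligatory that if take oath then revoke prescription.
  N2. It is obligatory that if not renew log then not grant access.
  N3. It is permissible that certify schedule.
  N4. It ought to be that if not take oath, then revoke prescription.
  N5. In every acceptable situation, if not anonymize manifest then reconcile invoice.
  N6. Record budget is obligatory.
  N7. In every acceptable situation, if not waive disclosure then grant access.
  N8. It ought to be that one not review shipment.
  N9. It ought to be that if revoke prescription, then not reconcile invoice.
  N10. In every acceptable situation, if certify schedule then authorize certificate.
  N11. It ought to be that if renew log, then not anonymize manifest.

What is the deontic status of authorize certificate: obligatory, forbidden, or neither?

Neither

Premise 10 is O(certify_schedule → authorize_certificate), but O(certify_schedule) is not derivable from the premises (the permission P(certify_schedule) asserts only ¬O(¬certify_schedule), not O(certify_schedule)), so it does not yield O(authorize_certificate).
No premise or chain of K-axiom applications forces O(authorize_certificate), and none forces O(¬authorize_certificate). So authorize_certificate is neither obligatory nor forbidden under these norms.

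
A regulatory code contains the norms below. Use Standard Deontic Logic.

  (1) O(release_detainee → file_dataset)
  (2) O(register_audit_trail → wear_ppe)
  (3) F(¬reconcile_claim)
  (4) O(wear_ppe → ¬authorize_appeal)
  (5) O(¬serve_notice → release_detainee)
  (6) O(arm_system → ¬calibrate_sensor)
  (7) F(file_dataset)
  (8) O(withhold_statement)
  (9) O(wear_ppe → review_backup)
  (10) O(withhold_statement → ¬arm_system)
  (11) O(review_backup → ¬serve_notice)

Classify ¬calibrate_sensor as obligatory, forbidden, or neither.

Premise 6 is O(arm_system → ¬calibrate_sensor), but O(arm_system) is not derivable from the premises, so it does not yield O(¬calibrate_sensor).
No premise or chain of K-axiom applications forces O(¬calibrate_sensor), and none forces O(calibrate_sensor). So ¬calibrate_sensor is neither obligatory nor forbidden under these norms.

Neither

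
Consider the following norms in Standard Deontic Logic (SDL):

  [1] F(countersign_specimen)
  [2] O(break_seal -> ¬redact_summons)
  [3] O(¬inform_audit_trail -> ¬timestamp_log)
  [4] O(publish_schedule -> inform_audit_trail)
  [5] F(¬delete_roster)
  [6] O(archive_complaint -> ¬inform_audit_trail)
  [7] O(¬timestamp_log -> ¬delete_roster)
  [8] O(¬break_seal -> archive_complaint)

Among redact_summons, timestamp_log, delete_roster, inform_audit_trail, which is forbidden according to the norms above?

redact_summons

Premise 5, F(¬delete_roster), is equivalent to O(delete_roster).
Premise 7 is O(¬timestamp_log -> ¬delete_roster); contrapositively O(delete_roster -> timestamp_log). Since O(delete_roster) holds, K gives O(timestamp_log).
Premise 3 is O(¬inform_audit_trail -> ¬timestamp_log); contrapositively O(timestamp_log -> inform_audit_trail). Since O(timestamp_log) holds, K gives O(inform_audit_trail).
Premise 6 is O(archive_complaint -> ¬inform_audit_trail); contrapositively O(inform_audit_trail -> ¬archive_complaint). Since O(inform_audit_trail) holds, K gives O(¬archive_complaint).
Premise 8, O(¬break_seal -> archive_complaint), contraposes to O(¬archive_complaint -> break_seal); with O(¬archive_complaint) we get O(break_seal).
Premise 2 is O(break_seal -> ¬redact_summons); since O(break_seal), deontic closure gives O(¬redact_summons).
So O(¬redact_summons) holds, i.e. redact_summons is forbidden. None of the other listed options is forbidden under the premises.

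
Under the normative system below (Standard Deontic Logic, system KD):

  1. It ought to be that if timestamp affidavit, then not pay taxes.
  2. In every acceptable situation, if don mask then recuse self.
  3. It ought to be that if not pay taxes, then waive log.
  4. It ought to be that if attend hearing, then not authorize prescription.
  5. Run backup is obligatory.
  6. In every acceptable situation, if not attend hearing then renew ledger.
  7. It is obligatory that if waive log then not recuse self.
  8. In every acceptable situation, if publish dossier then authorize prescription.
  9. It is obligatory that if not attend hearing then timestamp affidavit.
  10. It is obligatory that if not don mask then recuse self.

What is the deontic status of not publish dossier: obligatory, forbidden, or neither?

By case analysis on ¬don_mask: premise 10 gives O(¬don_mask → recuse_self) and premise 2 gives O(don_mask → recuse_self), so O(recuse_self) either way.
Premise 7 is O(waive_log → ¬recuse_self); contrapositively O(recuse_self → ¬waive_log). Since O(recuse_self) holds, K gives O(¬waive_log).
The contrapositive of premise 3 (O(¬pay_taxes → waive_log)) is O(¬waive_log → pay_taxes), and O(¬waive_log) is already established, so O(pay_taxes).
Premise 1, O(timestamp_affidavit → ¬pay_taxes), contraposes to O(pay_taxes → ¬timestamp_affidavit); with O(pay_taxes) we get O(¬timestamp_affidavit).
Premise 9 is O(¬attend_hearing → timestamp_affidavit); contrapositively O(¬timestamp_affidavit → attend_hearing). Since O(¬timestamp_affidavit) holds, K gives O(attend_hearing).
From O(attend_hearing) and premise 4, O(attend_hearing → ¬authorize_prescription), we obtain O(¬authorize_prescription).
The contrapositive of premise 8 (O(publish_dossier → authorize_prescription)) is O(¬authorize_prescription → ¬publish_dossier), and O(¬authorize_prescription) is already established, so O(¬publish_dossier).
Premises 5, 6 do not contribute to this derivation.
Hence ¬publish_dossier is obligatory.

Obligatory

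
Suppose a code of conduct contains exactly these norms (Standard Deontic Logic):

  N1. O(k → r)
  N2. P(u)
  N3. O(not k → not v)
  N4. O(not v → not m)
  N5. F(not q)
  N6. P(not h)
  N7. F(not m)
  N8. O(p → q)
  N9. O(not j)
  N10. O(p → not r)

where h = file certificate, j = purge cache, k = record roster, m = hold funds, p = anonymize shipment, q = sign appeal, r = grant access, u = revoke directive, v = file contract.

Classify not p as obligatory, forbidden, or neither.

Premise 7, F(not m), is equivalent to O(m).
Premise 4, O(not v → not m), contraposes to O(m → v); with O(m) we get O(v).
The contrapositive of premise 3 (O(not k → not v)) is O(v → k), and O(v) is already established, so O(k).
With premise 1, O(k → r), the K-axiom yields O(r).
The contrapositive of premise 10 (O(p → not r)) is O(r → not p), and O(r) is already established, so O(not p).
Premises 2, 5, 6, 8, 9 do not contribute to this derivation.
Hence not p is obligatory.

Obligatory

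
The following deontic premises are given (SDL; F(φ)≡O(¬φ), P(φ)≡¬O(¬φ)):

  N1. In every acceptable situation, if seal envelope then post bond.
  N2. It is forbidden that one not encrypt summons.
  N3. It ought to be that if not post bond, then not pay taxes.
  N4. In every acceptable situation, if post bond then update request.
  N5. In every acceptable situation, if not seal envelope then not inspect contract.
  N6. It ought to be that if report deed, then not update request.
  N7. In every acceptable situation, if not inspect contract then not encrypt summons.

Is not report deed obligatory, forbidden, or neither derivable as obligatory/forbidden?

Premise 2 is F(¬encrypt_summons), i.e. O(encrypt_summons).
Premise 7 is O(¬inspect_contract → ¬encrypt_summons); contrapositively O(encrypt_summons → inspect_contract). Since O(encrypt_summons) holds, K gives O(inspect_contract).
Premise 5, O(¬seal_envelope → ¬inspect_contract), contraposes to O(inspect_contract → seal_envelope); with O(inspect_contract) we get O(seal_envelope).
Applying K to premise 1 (O(seal_envelope → post_bond)) and O(seal_envelope) yields O(post_bond).
Applying K to premise 4 (O(post_bond → update_request)) and O(post_bond) yields O(update_request).
Premise 6 is O(report_deed → ¬update_request); contrapositively O(update_request → ¬report_deed). Since O(update_request) holds, K gives O(¬report_deed).
Premise 3 does not contribute to this derivation.
Hence ¬report_deed is obligatory.

Obligatory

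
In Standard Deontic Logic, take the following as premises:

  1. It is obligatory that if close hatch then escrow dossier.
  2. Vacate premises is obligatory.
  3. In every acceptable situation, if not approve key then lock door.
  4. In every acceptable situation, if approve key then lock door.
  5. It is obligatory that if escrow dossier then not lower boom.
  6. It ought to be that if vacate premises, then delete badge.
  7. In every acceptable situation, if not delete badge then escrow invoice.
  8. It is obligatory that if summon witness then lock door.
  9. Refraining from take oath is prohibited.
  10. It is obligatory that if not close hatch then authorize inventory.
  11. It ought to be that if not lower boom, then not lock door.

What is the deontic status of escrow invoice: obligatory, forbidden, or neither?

Neither

Premise 7 is O(¬delete_badge → escrow_invoice), but O(¬delete_badge) is not derivable from the premises, so it does not yield O(escrow_invoice).
No premise or chain of K-axiom applications forces O(escrow_invoice), and none forces O(¬escrow_invoice). So escrow_invoice is neither obligatory nor forbidden under these norms.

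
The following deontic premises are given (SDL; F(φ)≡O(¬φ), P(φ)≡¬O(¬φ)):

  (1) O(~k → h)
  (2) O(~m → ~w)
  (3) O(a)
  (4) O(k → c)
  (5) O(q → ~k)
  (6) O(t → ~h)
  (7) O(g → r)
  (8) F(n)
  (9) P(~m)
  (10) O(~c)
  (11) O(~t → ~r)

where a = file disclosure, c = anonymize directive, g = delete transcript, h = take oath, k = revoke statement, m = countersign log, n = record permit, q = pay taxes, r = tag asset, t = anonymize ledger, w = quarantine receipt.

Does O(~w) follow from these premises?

Premise 2 is O(~m → ~w), but O(~m) is not derivable from the premises (the permission P(~m) asserts only ~O(m), not O(~m)), so it does not yield O(~w).
No other premise forces O(~w). An ideal world satisfying every premise can still have ~w false, so O(~w) is not derivable.

No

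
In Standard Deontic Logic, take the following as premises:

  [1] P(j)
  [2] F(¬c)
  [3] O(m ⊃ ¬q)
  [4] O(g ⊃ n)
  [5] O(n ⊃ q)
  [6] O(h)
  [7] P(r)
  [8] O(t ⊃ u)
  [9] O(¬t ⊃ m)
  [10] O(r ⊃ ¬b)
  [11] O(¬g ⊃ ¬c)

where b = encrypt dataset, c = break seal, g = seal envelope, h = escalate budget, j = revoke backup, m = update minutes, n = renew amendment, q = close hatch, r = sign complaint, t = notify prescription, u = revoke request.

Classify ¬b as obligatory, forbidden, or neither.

Premise 10 is O(r ⊃ ¬b), but O(r) is not derivable from the premises (the permission P(r) asserts only ¬O(¬r), not O(r)), so it does not yield O(¬b).
No premise or chain of K-axiom applications forces O(¬b), and none forces O(b). So ¬b is neither obligatory nor forbidden under these norms.

Neither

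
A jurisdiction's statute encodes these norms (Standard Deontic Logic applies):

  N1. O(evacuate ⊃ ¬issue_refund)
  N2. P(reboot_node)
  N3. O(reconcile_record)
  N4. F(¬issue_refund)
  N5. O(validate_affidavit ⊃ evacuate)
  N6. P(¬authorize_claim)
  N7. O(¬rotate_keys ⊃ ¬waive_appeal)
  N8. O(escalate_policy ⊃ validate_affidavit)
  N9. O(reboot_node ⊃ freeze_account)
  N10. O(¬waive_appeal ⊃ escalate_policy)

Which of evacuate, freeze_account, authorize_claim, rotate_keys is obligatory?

Premise 4 is F(¬issue_refund), i.e. O(issue_refund).
Premise 1 is O(evacuate ⊃ ¬issue_refund); contrapositively O(issue_refund ⊃ ¬evacuate). Since O(issue_refund) holds, K gives O(¬evacuate).
The contrapositive of premise 5 (O(validate_affidavit ⊃ evacuate)) is O(¬evacuate ⊃ ¬validate_affidavit), and O(¬evacuate) is already established, so O(¬validate_affidavit).
Premise 8 is O(escalate_policy ⊃ validate_affidavit); contrapositively O(¬validate_affidavit ⊃ ¬escalate_policy). Since O(¬validate_affidavit) holds, K gives O(¬escalate_policy).
Premise 10 is O(¬waive_appeal ⊃ escalate_policy); contrapositively O(¬escalate_policy ⊃ waive_appeal). Since O(¬escalate_policy) holds, K gives O(waive_appeal).
Premise 7 is O(¬rotate_keys ⊃ ¬waive_appeal); contrapositively O(waive_appeal ⊃ rotate_keys). Since O(waive_appeal) holds, K gives O(rotate_keys).
So O(rotate_keys) holds — rotate_keys is obligatory. None of the other listed options is made obligatory by any chain of premises.

rotate_keys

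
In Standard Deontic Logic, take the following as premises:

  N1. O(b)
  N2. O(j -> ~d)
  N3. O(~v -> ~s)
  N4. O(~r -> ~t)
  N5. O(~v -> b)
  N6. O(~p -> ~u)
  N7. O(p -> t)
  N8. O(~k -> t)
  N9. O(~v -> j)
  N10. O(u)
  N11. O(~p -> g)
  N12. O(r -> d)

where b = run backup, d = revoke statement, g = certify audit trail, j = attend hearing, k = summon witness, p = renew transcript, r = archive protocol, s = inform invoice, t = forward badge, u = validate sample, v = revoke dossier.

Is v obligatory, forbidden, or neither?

Premise 10 gives O(u).
Premise 6 is O(~p -> ~u); contrapositively O(u -> p). Since O(u) holds, K gives O(p).
From O(p) and premise 7, O(p -> t), we obtain O(t).
Premise 4 is O(~r -> ~t); contrapositively O(t -> r). Since O(t) holds, K gives O(r).
With premise 12, O(r -> d), the K-axiom yields O(d).
The contrapositive of premise 2 (O(j -> ~d)) is O(d -> ~j), and O(d) is already established, so O(~j).
The contrapositive of premise 9 (O(~v -> j)) is O(~j -> v), and O(~j) is already established, so O(v).
Premises 1, 3, 5, 8, 11 do not contribute to this derivation.
Hence v is obligatory.

Obligatory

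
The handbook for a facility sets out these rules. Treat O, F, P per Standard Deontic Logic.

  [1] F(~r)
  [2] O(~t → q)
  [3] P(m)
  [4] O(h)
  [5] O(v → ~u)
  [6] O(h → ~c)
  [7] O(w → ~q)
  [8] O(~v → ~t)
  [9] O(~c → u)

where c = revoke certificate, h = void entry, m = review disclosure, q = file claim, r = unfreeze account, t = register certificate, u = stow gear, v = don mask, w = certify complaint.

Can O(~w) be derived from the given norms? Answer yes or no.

Premise 4 gives O(h).
Premise 6 is O(h → ~c); since O(h), deontic closure gives O(~c).
Premise 9 is O(~c → u); since O(~c), deontic closure gives O(u).
The contrapositive of premise 5 (O(v → ~u)) is O(u → ~v), and O(u) is already established, so O(~v).
With premise 8, O(~v → ~t), the K-axiom yields O(~t).
From O(~t) and premise 2, O(~t → q), we obtain O(q).
Premise 7, O(w → ~q), contraposes to O(q → ~w); with O(q) we get O(~w).
Premises 1, 3 do not contribute to this derivation.
So O(~w) follows.

Yes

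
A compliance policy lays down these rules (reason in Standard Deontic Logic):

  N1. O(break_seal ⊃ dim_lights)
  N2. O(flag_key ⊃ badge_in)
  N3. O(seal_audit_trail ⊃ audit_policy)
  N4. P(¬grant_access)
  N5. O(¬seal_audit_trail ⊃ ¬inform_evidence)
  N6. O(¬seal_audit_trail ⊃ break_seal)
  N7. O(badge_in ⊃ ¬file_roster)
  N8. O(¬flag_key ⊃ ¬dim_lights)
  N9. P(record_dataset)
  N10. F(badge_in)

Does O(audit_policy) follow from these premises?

Premise 10 is F(badge_in), i.e. O(¬badge_in).
The contrapositive of premise 2 (O(flag_key ⊃ badge_in)) is O(¬badge_in ⊃ ¬flag_key), and O(¬badge_in) is already established, so O(¬flag_key).
From O(¬flag_key) and premise 8, O(¬flag_key ⊃ ¬dim_lights), we obtain O(¬dim_lights).
Premise 1, O(break_seal ⊃ dim_lights), contraposes to O(¬dim_lights ⊃ ¬break_seal); with O(¬dim_lights) we get O(¬break_seal).
The contrapositive of premise 6 (O(¬seal_audit_trail ⊃ break_seal)) is O(¬break_seal ⊃ seal_audit_trail), and O(¬break_seal) is already established, so O(seal_audit_trail).
Premise 3 is O(seal_audit_trail ⊃ audit_policy); since O(seal_audit_trail), deontic closure gives O(audit_policy).
Premises 4, 5, 7, 9 do not contribute to this derivation.
So O(audit_policy) follows.

Yes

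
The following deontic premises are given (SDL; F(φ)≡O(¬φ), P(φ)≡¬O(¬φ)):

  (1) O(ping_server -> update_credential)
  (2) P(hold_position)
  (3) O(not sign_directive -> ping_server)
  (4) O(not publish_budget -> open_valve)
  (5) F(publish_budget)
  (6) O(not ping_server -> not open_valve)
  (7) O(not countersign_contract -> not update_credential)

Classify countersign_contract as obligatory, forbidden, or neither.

Obligatory

Premise 5 is F(publish_budget), i.e. O(not publish_budget).
With premise 4, O(not publish_budget -> open_valve), the K-axiom yields O(open_valve).
The contrapositive of premise 6 (O(not ping_server -> not open_valve)) is O(open_valve -> ping_server), and O(open_valve) is already established, so O(ping_server).
Premise 1 is O(ping_server -> update_credential); since O(ping_server), deontic closure gives O(update_credential).
Premise 7, O(not countersign_contract -> not update_credential), contraposes to O(update_credential -> countersign_contract); with O(update_credential) we get O(countersign_contract).
Premises 2, 3 do not contribute to this derivation.
Hence countersign_contract is obligatory.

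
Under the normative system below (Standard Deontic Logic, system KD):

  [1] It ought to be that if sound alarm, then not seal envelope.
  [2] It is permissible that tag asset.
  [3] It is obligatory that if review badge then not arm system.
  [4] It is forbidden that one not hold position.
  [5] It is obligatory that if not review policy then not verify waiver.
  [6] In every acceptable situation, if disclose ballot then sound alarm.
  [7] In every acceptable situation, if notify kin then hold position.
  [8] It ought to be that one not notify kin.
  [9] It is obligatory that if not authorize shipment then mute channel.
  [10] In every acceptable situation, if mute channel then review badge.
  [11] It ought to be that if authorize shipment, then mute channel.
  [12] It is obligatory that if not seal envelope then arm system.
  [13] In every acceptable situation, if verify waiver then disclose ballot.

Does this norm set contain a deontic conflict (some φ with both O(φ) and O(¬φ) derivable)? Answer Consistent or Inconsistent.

Consistent

Premise 7 is O(notify_kin → hold_position); even if O(hold_position) held, inferring O(notify_kin) would be affirming the consequent — invalid.
So O(notify_kin) is not derivable, and the apparent clash with O(¬notify_kin) does not arise.
A world satisfying every obligation exists (e.g. arm_system=false, authorize_shipment=false, disclose_ballot=false, hold_position=true, mute_channel=true, notify_kin=false, review_badge=true, review_policy=false, seal_envelope=true, sound_alarm=false, tag_asset=false, verify_waiver=false); no atom is both obligatory and forbidden, so the set is consistent.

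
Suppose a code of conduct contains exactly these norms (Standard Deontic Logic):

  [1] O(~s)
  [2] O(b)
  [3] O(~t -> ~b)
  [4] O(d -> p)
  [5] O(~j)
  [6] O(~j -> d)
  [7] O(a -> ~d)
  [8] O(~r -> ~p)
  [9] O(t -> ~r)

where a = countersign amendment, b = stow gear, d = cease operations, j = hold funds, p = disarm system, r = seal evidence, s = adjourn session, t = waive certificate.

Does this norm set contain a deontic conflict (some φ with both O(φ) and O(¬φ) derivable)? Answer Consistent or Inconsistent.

From premise 2 we have O(b).
Premise 3, O(~t -> ~b), contraposes to O(b -> t); with O(b) we get O(t).
Applying K to premise 9 (O(t -> ~r)) and O(t) yields O(~r).
With premise 8, O(~r -> ~p), the K-axiom yields O(~p).
The contrapositive of premise 4 (O(d -> p)) is O(~p -> ~d), and O(~p) is already established, so O(~d).
Premise 6, O(~j -> d), contraposes to O(~d -> j); with O(~d) we get O(j).
Yet premise 5 states O(~j).
We now have both O(j) and O(~j) — j is simultaneously obligatory and forbidden, violating the D-axiom.

Inconsistent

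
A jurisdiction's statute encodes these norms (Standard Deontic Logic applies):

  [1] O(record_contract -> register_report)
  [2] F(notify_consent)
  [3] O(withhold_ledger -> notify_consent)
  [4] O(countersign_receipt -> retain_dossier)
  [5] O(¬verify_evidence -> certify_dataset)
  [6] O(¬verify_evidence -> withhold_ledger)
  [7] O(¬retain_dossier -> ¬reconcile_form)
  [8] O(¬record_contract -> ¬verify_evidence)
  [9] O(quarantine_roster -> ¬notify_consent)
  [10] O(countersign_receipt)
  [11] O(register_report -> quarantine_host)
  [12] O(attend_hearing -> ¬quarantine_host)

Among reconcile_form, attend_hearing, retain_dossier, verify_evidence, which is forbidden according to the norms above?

Premise 2, F(notify_consent), is equivalent to O(¬notify_consent).
Premise 3 is O(withhold_ledger -> notify_consent); contrapositively O(¬notify_consent -> ¬withhold_ledger). Since O(¬notify_consent) holds, K gives O(¬withhold_ledger).
Premise 6, O(¬verify_evidence -> withhold_ledger), contraposes to O(¬withhold_ledger -> verify_evidence); with O(¬withhold_ledger) we get O(verify_evidence).
Premise 8, O(¬record_contract -> ¬verify_evidence), contraposes to O(verify_evidence -> record_contract); with O(verify_evidence) we get O(record_contract).
With premise 1, O(record_contract -> register_report), the K-axiom yields O(register_report).
Applying K to premise 11 (O(register_report -> quarantine_host)) and O(register_report) yields O(quarantine_host).
Premise 12, O(attend_hearing -> ¬quarantine_host), contraposes to O(quarantine_host -> ¬attend_hearing); with O(quarantine_host) we get O(¬attend_hearing).
So O(¬attend_hearing) holds, i.e. attend_hearing is forbidden. None of the other listed options is forbidden under the premises.

attend_hearing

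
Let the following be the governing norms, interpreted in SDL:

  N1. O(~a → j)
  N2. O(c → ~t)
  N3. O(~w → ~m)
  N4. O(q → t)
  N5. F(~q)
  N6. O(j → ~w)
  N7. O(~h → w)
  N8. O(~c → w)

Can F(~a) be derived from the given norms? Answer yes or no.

Yes

Premise 5, F(~q), is equivalent to O(q).
From O(q) and premise 4, O(q → t), we obtain O(t).
The contrapositive of premise 2 (O(c → ~t)) is O(t → ~c), and O(t) is already established, so O(~c).
Premise 8 is O(~c → w); since O(~c), deontic closure gives O(w).
Premise 6 is O(j → ~w); contrapositively O(w → ~j). Since O(w) holds, K gives O(~j).
Premise 1, O(~a → j), contraposes to O(~j → a); with O(~j) we get O(a).
Premises 3, 7 do not contribute to this derivation.
So O(a) holds, i.e. F(~a). The claim follows.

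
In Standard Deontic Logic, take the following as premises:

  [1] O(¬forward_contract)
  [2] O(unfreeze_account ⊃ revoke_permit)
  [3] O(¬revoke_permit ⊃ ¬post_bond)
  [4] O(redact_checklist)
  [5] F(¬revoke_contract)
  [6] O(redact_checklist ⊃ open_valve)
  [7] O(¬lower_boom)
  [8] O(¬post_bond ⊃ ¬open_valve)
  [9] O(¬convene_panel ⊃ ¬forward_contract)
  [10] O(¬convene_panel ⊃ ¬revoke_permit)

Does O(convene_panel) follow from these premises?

Yes

From premise 4 we have O(redact_checklist).
From O(redact_checklist) and premise 6, O(redact_checklist ⊃ open_valve), we obtain O(open_valve).
The contrapositive of premise 8 (O(¬post_bond ⊃ ¬open_valve)) is O(open_valve ⊃ post_bond), and O(open_valve) is already established, so O(post_bond).
Premise 3, O(¬revoke_permit ⊃ ¬post_bond), contraposes to O(post_bond ⊃ revoke_permit); with O(post_bond) we get O(revoke_permit).
Premise 10 is O(¬convene_panel ⊃ ¬revoke_permit); contrapositively O(revoke_permit ⊃ convene_panel). Since O(revoke_permit) holds, K gives O(convene_panel).
Premises 1, 2, 5, 7, 9 do not contribute to this derivation.
So O(convene_panel) follows.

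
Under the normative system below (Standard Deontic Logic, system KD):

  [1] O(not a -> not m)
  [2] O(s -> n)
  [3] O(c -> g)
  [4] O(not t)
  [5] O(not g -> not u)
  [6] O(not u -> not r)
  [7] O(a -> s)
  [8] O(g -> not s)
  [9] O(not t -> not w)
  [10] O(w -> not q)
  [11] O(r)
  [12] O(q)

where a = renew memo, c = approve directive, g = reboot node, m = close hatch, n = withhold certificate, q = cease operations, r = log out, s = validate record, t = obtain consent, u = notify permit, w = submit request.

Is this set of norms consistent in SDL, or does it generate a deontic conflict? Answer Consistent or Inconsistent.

Consistent

Premise 10 is O(w -> not q), but O(w) is not derivable from the premises, so it does not yield O(not q).
So O(not q) is not derivable, and the apparent clash with O(q) does not arise.
A world satisfying every obligation exists (e.g. a=false, c=false, g=true, m=false, n=false, q=true, r=true, s=false, t=false, u=true, w=false); no atom is both obligatory and forbidden, so the set is consistent.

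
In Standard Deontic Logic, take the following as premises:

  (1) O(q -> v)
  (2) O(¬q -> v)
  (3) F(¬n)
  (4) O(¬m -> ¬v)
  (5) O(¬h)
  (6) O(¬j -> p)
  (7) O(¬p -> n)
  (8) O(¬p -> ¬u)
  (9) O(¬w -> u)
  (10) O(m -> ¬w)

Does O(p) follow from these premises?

Premises 2 and 1 are O(¬q -> v) and O(q -> v); every ideal world satisfies ¬q or q, so in either case v holds — hence O(v).
The contrapositive of premise 4 (O(¬m -> ¬v)) is O(v -> m), and O(v) is already established, so O(m).
From O(m) and premise 10, O(m -> ¬w), we obtain O(¬w).
With premise 9, O(¬w -> u), the K-axiom yields O(u).
The contrapositive of premise 8 (O(¬p -> ¬u)) is O(u -> p), and O(u) is already established, so O(p).
Premises 3, 5, 6, 7 do not contribute to this derivation.
So O(p) follows.

Yes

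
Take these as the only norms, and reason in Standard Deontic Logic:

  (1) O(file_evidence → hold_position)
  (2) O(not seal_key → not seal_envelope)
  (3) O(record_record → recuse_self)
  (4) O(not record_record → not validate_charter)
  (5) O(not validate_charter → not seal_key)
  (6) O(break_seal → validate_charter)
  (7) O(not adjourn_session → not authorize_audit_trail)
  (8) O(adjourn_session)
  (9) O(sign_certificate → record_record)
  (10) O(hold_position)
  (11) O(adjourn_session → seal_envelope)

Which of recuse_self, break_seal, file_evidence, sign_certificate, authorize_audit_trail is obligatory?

Premise 8 gives O(adjourn_session).
From O(adjourn_session) and premise 11, O(adjourn_session → seal_envelope), we obtain O(seal_envelope).
Premise 2, O(not seal_key → not seal_envelope), contraposes to O(seal_envelope → seal_key); with O(seal_envelope) we get O(seal_key).
Premise 5, O(not validate_charter → not seal_key), contraposes to O(seal_key → validate_charter); with O(seal_key) we get O(validate_charter).
Premise 4, O(not record_record → not validate_charter), contraposes to O(validate_charter → record_record); with O(validate_charter) we get O(record_record).
Applying K to premise 3 (O(record_record → recuse_self)) and O(record_record) yields O(recuse_self).
So O(recuse_self) holds — recuse_self is obligatory. None of the other listed options is made obligatory by any chain of premises.

recuse_self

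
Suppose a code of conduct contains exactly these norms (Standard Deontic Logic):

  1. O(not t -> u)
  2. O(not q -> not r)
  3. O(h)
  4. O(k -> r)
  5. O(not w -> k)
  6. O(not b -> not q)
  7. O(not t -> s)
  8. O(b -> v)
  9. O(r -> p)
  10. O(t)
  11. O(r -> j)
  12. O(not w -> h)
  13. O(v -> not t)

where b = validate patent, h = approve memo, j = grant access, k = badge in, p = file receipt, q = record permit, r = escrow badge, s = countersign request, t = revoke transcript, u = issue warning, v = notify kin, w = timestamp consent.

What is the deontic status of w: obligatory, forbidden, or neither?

Obligatory

Premise 10 gives O(t).
The contrapositive of premise 13 (O(v -> not t)) is O(t -> not v), and O(t) is already established, so O(not v).
Premise 8, O(b -> v), contraposes to O(not v -> not b); with O(not v) we get O(not b).
With premise 6, O(not b -> not q), the K-axiom yields O(not q).
Premise 2 is O(not q -> not r); since O(not q), deontic closure gives O(not r).
The contrapositive of premise 4 (O(k -> r)) is O(not r -> not k), and O(not r) is already established, so O(not k).
The contrapositive of premise 5 (O(not w -> k)) is O(not k -> w), and O(not k) is already established, so O(w).
Premises 1, 3, 7, 9, 11, 12 do not contribute to this derivation.
Hence w is obligatory.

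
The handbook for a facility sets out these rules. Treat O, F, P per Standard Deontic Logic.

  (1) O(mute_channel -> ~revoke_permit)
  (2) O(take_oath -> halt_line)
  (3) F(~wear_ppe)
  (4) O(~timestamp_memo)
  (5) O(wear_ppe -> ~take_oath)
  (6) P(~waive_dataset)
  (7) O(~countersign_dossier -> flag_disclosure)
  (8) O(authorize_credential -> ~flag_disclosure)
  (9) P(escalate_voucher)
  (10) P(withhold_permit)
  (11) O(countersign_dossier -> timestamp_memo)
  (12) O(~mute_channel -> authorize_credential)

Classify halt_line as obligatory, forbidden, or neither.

Premise 2 is O(take_oath -> halt_line), but O(take_oath) is not derivable from the premises, so it does not yield O(halt_line).
No premise or chain of K-axiom applications forces O(halt_line), and none forces O(~halt_line). So halt_line is neither obligatory nor forbidden under these norms.

Neither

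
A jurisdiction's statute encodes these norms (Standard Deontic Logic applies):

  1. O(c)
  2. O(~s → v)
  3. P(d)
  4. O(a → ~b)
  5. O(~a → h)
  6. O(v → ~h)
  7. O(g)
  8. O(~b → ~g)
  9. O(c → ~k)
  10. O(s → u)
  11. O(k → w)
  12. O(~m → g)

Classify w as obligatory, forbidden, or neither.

Premise 11 is O(k → w), but O(k) is not derivable from the premises, so it does not yield O(w).
No premise or chain of K-axiom applications forces O(w), and none forces O(~w). So w is neither obligatory nor forbidden under these norms.

Neither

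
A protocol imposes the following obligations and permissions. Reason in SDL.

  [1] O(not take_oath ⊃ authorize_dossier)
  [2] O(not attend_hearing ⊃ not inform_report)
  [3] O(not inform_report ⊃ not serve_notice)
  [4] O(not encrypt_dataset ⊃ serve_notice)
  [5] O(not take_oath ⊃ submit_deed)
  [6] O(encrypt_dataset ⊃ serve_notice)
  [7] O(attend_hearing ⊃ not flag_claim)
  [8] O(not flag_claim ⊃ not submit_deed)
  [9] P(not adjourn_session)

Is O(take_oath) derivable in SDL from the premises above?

Premises 6 and 4 cover both cases: O(encrypt_dataset ⊃ serve_notice) and O(not encrypt_dataset ⊃ serve_notice). Since encrypt_dataset ∨ not encrypt_dataset is a tautology, O(serve_notice) follows.
Premise 3 is O(not inform_report ⊃ not serve_notice); contrapositively O(serve_notice ⊃ inform_report). Since O(serve_notice) holds, K gives O(inform_report).
Premise 2 is O(not attend_hearing ⊃ not inform_report); contrapositively O(inform_report ⊃ attend_hearing). Since O(inform_report) holds, K gives O(attend_hearing).
From O(attend_hearing) and premise 7, O(attend_hearing ⊃ not flag_claim), we obtain O(not flag_claim).
From O(not flag_claim) and premise 8, O(not flag_claim ⊃ not submit_deed), we obtain O(not submit_deed).
The contrapositive of premise 5 (O(not take_oath ⊃ submit_deed)) is O(not submit_deed ⊃ take_oath), and O(not submit_deed) is already established, so O(take_oath).
Premises 1, 9 do not contribute to this derivation.
So O(take_oath) follows.

Yes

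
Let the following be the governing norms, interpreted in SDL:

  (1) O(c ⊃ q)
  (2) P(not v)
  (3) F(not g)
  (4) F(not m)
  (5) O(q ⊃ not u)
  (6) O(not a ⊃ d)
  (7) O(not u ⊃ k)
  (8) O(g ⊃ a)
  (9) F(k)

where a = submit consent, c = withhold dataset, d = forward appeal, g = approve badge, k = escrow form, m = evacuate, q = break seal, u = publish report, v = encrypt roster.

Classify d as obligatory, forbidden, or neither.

Neither

Premise 6 is O(not a ⊃ d), but O(not a) is not derivable from the premises, so it does not yield O(d).
No premise or chain of K-axiom applications forces O(d), and none forces O(not d). So d is neither obligatory nor forbidden under these norms.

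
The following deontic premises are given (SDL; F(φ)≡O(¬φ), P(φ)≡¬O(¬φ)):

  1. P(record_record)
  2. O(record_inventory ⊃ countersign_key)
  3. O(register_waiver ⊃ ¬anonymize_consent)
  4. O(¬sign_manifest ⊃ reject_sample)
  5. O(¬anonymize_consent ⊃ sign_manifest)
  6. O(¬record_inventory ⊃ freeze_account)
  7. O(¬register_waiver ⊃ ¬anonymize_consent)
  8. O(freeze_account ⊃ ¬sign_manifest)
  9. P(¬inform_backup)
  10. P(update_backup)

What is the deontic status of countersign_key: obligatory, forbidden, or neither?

Obligatory

Premises 3 and 7 are O(register_waiver ⊃ ¬anonymize_consent) and O(¬register_waiver ⊃ ¬anonymize_consent); every ideal world satisfies register_waiver or ¬register_waiver, so in either case ¬anonymize_consent holds — hence O(¬anonymize_consent).
With premise 5, O(¬anonymize_consent ⊃ sign_manifest), the K-axiom yields O(sign_manifest).
The contrapositive of premise 8 (O(freeze_account ⊃ ¬sign_manifest)) is O(sign_manifest ⊃ ¬freeze_account), and O(sign_manifest) is already established, so O(¬freeze_account).
Premise 6, O(¬record_inventory ⊃ freeze_account), contraposes to O(¬freeze_account ⊃ record_inventory); with O(¬freeze_account) we get O(record_inventory).
From O(record_inventory) and premise 2, O(record_inventory ⊃ countersign_key), we obtain O(countersign_key).
Premises 1, 4, 9, 10 do not contribute to this derivation.
Hence countersign_key is obligatory.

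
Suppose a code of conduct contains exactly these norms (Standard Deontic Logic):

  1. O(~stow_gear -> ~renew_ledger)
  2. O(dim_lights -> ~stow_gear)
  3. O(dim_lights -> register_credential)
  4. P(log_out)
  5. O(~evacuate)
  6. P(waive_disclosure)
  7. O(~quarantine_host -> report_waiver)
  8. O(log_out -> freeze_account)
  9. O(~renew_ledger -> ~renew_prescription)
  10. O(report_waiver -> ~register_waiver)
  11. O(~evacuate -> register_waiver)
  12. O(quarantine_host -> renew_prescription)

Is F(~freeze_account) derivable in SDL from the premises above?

No

Premise 8 is O(log_out -> freeze_account), but O(log_out) is not derivable from the premises (the permission P(log_out) asserts only ~O(~log_out), not O(log_out)), so it does not yield O(freeze_account).
No other premise forces O(freeze_account). An ideal world satisfying every premise can still have ~freeze_account true, so F(~freeze_account) is not derivable.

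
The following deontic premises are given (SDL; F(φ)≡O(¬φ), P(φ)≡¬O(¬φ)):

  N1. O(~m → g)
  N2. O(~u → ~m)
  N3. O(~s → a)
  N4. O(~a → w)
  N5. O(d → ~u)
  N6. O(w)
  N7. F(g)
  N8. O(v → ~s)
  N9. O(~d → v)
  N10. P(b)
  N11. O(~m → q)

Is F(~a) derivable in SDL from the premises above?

Yes

F(g) at premise 7 means O(~g).
Premise 1 is O(~m → g); contrapositively O(~g → m). Since O(~g) holds, K gives O(m).
Premise 2, O(~u → ~m), contraposes to O(m → u); with O(m) we get O(u).
Premise 5 is O(d → ~u); contrapositively O(u → ~d). Since O(u) holds, K gives O(~d).
Applying K to premise 9 (O(~d → v)) and O(~d) yields O(v).
From O(v) and premise 8, O(v → ~s), we obtain O(~s).
From O(~s) and premise 3, O(~s → a), we obtain O(a).
Premises 4, 6, 10, 11 do not contribute to this derivation.
So O(a) holds, i.e. F(~a). The claim follows.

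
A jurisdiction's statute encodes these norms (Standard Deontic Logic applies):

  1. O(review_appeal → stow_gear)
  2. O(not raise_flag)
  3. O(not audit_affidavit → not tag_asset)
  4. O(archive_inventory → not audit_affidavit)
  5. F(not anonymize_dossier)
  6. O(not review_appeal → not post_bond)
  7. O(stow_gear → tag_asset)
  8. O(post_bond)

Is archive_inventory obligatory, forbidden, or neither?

Premise 8 gives O(post_bond).
Premise 6 is O(not review_appeal → not post_bond); contrapositively O(post_bond → review_appeal). Since O(post_bond) holds, K gives O(review_appeal).
Applying K to premise 1 (O(review_appeal → stow_gear)) and O(review_appeal) yields O(stow_gear).
Premise 7 is O(stow_gear → tag_asset); since O(stow_gear), deontic closure gives O(tag_asset).
The contrapositive of premise 3 (O(not audit_affidavit → not tag_asset)) is O(tag_asset → audit_affidavit), and O(tag_asset) is already established, so O(audit_affidavit).
Premise 4 is O(archive_inventory → not audit_affidavit); contrapositively O(audit_affidavit → not archive_inventory). Since O(audit_affidavit) holds, K gives O(not archive_inventory).
Premises 2, 5 do not contribute to this derivation.
Thus O(not archive_inventory), which is F(archive_inventory): archive_inventory is forbidden.

Forbidden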